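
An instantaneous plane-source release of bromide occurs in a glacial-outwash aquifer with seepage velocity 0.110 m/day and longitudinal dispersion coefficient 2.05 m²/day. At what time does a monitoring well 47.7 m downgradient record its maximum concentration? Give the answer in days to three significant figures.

For the 1D instantaneous-source solution, setting ∂C/∂t = 0 at fixed x gives v²t² + 2Dt − x² = 0, so t = (√(D² + v²x²) − D)/v².
√(D² + v²x²) = √(2.05² + 0.110² × 47.7²) = 5.633; v² = 0.0121.
t = (5.633 − 2.05)/0.0121 = 296 days (vs. the pure-advection estimate x/v = 434 d).

296 days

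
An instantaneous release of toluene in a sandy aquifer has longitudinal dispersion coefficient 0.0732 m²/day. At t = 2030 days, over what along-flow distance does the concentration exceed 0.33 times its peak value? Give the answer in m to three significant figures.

The plume is Gaussian with σ = √(2Dt) = √(2 × 0.0732 × 2030) = 17.24 m.
C/C_peak = exp(−Δx²/(2σ²)) = 0.33 ⇒ Δx = σ·√(−2 ln 0.33) = 17.24 × 1.489 = 25.67 m.
Width = 2Δx = 51.3 m.

51.3 m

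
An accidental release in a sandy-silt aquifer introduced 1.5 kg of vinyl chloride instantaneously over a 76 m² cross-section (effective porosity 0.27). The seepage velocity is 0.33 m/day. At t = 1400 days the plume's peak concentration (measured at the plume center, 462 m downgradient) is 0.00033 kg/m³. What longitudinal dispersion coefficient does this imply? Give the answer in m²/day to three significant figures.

At the plume center C_max = M/(n_e·A·√(4πDt)), so D = M²/(4πt·(n_e·A·C_max)²).
n_e·A·C_max = 0.27 × 76 × 0.00033 = 0.006772 kg/m.
D = 1.5²/(4π × 1400 × 0.006772²) = 2.79 m²/day.

2.79 m²/day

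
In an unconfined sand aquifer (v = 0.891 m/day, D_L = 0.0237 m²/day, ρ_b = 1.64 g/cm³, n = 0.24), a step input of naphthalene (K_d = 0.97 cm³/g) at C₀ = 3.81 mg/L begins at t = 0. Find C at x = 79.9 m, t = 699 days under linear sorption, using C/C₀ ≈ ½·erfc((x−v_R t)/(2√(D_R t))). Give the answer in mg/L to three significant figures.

Retardation factor R = 1 + ρ_b·K_d/n = 1 + 1.64 × 0.97/0.24 = 7.628.
Sorption retards both mechanisms: v_R = v/R = 0.1168 m/day, D_R = D/R = 0.003107 m²/day.
v_R·t = 0.1168 × 699 = 81.6432 m; 2√(D_R t) = 2.947 m; argument = (79.9 − 81.6432)/2.947 = -0.5915.
C = C₀ × ½·erfc(-0.5915) = 3.81 × 0.7986 = 3.04 mg/L.

3.04 mg/L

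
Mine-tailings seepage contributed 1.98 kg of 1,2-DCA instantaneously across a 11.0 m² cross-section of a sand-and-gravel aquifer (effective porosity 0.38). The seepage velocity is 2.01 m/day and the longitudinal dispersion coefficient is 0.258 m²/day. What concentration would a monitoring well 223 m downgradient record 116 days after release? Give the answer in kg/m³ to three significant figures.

For an instantaneous plane source, C(x,t) = M/(n_e·A·√(4πDt)) · exp(−(x−vt)²/(4Dt)), with n_e·A the pore (flow) area.
Plume center vt = 2.01 × 116 = 233.16 m, so the well at 223 m is 10.16 m upgradient of the peak.
√(4πDt) = 19.39 m, giving peak height M/(n_e·A·√(4πDt)) = 1.98/(0.38 × 11.0 × 19.39) = 0.02443 kg/m³.
(x−vt)²/(4Dt) = (-10.16)²/(4 × 0.258 × 116) = 0.8623; exp(−0.8623) = 0.4222.
C = 0.02443 × 0.4222 = 0.0103 kg/m³.

0.0103 kg/m³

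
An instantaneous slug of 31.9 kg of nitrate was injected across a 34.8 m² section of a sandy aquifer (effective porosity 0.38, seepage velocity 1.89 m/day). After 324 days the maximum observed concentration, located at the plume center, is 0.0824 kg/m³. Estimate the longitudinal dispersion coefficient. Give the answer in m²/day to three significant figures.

0.210 m²/day

At the plume center C_max = M/(n_e·A·√(4πDt)), so D = M²/(4πt·(n_e·A·C_max)²).
n_e·A·C_max = 0.38 × 34.8 × 0.0824 = 1.090 kg/m.
D = 31.9²/(4π × 324 × 1.090²) = 0.210 m²/day.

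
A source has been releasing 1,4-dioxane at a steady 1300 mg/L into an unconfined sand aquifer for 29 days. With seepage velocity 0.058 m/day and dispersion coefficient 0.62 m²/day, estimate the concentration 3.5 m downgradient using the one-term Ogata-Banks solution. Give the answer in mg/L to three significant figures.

For a continuous step input, C/C₀ ≈ ½·erfc((x−vt)/(2√(Dt))).
vt = 0.058 × 29 = 1.682 m and 2√(Dt) = 2√(0.62 × 29) = 8.481 m.
Argument (x−vt)/(2√(Dt)) = (3.5 − 1.682)/8.481 = 0.2144; ½·erfc(0.2144) = 0.3809.
C = 1300 × 0.3809 = 495 mg/L.

495 mg/L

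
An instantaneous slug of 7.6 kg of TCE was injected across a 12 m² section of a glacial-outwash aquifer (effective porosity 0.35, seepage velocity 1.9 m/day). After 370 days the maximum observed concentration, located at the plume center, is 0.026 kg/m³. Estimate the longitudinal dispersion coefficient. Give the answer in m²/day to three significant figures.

At the plume center C_max = M/(n_e·A·√(4πDt)), so D = M²/(4πt·(n_e·A·C_max)²).
n_e·A·C_max = 0.35 × 12 × 0.026 = 0.1092 kg/m.
D = 7.6²/(4π × 370 × 0.1092²) = 1.04 m²/day.

1.04 m²/day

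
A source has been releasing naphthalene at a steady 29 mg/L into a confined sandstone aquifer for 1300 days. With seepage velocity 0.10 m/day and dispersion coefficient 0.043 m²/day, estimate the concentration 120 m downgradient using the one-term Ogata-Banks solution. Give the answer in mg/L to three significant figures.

For a continuous step input, C/C₀ ≈ ½·erfc((x−vt)/(2√(Dt))).
vt = 0.10 × 1300 = 130 m and 2√(Dt) = 2√(0.043 × 1300) = 14.95 m.
Argument (x−vt)/(2√(Dt)) = (120 − 130)/14.95 = -0.6689; ½·erfc(-0.6689) = 0.8279.
C = 29 × 0.8279 = 24.0 mg/L.

24.0 mg/L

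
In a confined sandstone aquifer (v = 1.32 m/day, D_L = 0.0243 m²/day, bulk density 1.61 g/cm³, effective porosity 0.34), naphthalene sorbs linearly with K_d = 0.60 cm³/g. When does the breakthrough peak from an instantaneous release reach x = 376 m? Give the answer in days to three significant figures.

1090 days

Retardation factor R = 1 + ρ_b·K_d/n = 1 + 1.61 × 0.60/0.34 = 3.841.
Sorption retards both mechanisms: v_R = v/R = 0.3437 m/day, D_R = D/R = 0.006326 m²/day.
Peak time from v_R²t² + 2D_R t − x² = 0: t = (√(D_R² + v_R²x²) − D_R)/v_R².
√(D_R² + v_R²x²) = √(0.006326² + 0.3437² × 376²) = 129.2; v_R² = 0.1181.
t = (129.2 − 0.006326)/0.1181 = 1090 days.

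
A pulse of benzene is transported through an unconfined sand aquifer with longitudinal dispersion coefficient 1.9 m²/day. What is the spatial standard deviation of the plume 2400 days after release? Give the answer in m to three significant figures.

Dispersive spreading gives a Gaussian with σ² = 2Dt; advection only shifts the center.
σ = √(2 × 1.9 × 2400) = 95.5 m.

95.5 m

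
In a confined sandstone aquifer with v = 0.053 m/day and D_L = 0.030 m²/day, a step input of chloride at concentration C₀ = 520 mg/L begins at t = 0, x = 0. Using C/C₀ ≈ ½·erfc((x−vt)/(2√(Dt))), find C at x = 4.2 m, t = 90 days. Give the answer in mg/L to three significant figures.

310 mg/L

For a continuous step input, C/C₀ ≈ ½·erfc((x−vt)/(2√(Dt))).
vt = 0.053 × 90 = 4.77 m and 2√(Dt) = 2√(0.030 × 90) = 3.286 m.
Argument (x−vt)/(2√(Dt)) = (4.2 − 4.77)/3.286 = -0.1735; ½·erfc(-0.1735) = 0.5969.
C = 520 × 0.5969 = 310 mg/L.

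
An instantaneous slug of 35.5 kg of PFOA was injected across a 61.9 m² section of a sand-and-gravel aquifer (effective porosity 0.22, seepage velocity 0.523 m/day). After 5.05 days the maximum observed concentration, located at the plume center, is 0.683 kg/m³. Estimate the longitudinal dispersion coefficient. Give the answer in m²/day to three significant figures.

At the plume center C_max = M/(n_e·A·√(4πDt)), so D = M²/(4πt·(n_e·A·C_max)²).
n_e·A·C_max = 0.22 × 61.9 × 0.683 = 9.301 kg/m.
D = 35.5²/(4π × 5.05 × 9.301²) = 0.230 m²/day.

0.230 m²/day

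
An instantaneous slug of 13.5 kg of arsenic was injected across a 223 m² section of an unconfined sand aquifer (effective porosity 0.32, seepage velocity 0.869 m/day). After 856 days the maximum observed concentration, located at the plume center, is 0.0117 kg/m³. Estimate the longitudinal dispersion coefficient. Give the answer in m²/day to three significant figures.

0.0243 m²/day

At the plume center C_max = M/(n_e·A·√(4πDt)), so D = M²/(4πt·(n_e·A·C_max)²).
n_e·A·C_max = 0.32 × 223 × 0.0117 = 0.8349 kg/m.
D = 13.5²/(4π × 856 × 0.8349²) = 0.0243 m²/day.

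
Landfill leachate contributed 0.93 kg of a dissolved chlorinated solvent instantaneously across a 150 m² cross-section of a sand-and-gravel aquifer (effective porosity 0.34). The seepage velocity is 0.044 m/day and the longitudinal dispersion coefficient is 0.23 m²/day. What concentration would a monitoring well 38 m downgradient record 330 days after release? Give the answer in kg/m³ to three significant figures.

9.61e-05 kg/m³

For an instantaneous plane source, C(x,t) = M/(n_e·A·√(4πDt)) · exp(−(x−vt)²/(4Dt)), with n_e·A the pore (flow) area.
Plume center vt = 0.044 × 330 = 14.52 m, so the well at 38 m is 23.48 m downgradient of the peak.
√(4πDt) = 30.88 m, giving peak height M/(n_e·A·√(4πDt)) = 0.93/(0.34 × 150 × 30.88) = 0.0005905 kg/m³.
(x−vt)²/(4Dt) = (23.48)²/(4 × 0.23 × 330) = 1.816; exp(−1.816) = 0.1627.
C = 0.0005905 × 0.1627 = 9.61e-05 kg/m³.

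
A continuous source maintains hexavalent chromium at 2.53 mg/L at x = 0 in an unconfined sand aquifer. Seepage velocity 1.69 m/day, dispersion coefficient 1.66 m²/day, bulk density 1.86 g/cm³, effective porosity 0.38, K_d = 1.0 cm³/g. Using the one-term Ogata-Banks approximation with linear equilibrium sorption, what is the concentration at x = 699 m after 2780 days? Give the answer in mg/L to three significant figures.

2.51 mg/L

Retardation factor R = 1 + ρ_b·K_d/n = 1 + 1.86 × 1.0/0.38 = 5.895.
Sorption retards both mechanisms: v_R = v/R = 0.2867 m/day, D_R = D/R = 0.2816 m²/day.
v_R·t = 0.2867 × 2780 = 797.026 m; 2√(D_R t) = 55.96 m; argument = (699 − 797.026)/55.96 = -1.752.
C = C₀ × ½·erfc(-1.752) = 2.53 × 0.9934 = 2.51 mg/L.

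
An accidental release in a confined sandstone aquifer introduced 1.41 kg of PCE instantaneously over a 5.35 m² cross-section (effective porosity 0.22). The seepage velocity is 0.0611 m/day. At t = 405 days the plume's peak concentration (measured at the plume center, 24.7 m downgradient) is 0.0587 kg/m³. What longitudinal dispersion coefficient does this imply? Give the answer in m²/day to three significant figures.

At the plume center C_max = M/(n_e·A·√(4πDt)), so D = M²/(4πt·(n_e·A·C_max)²).
n_e·A·C_max = 0.22 × 5.35 × 0.0587 = 0.06909 kg/m.
D = 1.41²/(4π × 405 × 0.06909²) = 0.0818 m²/day.

0.0818 m²/day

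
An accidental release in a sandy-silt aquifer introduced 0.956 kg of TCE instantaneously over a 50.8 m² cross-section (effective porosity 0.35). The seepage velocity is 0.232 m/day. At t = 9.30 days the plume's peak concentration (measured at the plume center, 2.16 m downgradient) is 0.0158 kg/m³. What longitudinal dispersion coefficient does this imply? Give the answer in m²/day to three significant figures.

At the plume center C_max = M/(n_e·A·√(4πDt)), so D = M²/(4πt·(n_e·A·C_max)²).
n_e·A·C_max = 0.35 × 50.8 × 0.0158 = 0.2809 kg/m.
D = 0.956²/(4π × 9.30 × 0.2809²) = 0.0991 m²/day.

0.0991 m²/day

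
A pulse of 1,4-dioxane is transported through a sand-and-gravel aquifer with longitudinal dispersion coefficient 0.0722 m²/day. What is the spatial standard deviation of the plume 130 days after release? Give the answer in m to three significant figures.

Dispersive spreading gives a Gaussian with σ² = 2Dt; advection only shifts the center.
σ = √(2 × 0.0722 × 130) = 4.33 m.

4.33 m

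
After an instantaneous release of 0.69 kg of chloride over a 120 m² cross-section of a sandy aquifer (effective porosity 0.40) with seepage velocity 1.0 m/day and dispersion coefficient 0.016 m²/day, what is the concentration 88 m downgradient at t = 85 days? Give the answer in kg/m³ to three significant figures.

For an instantaneous plane source, C(x,t) = M/(n_e·A·√(4πDt)) · exp(−(x−vt)²/(4Dt)), with n_e·A the pore (flow) area.
Plume center vt = 1.0 × 85 = 85 m, so the well at 88 m is 3 m downgradient of the peak.
√(4πDt) = 4.134 m, giving peak height M/(n_e·A·√(4πDt)) = 0.69/(0.40 × 120 × 4.134) = 0.003477 kg/m³.
(x−vt)²/(4Dt) = (3)²/(4 × 0.016 × 85) = 1.654; exp(−1.654) = 0.1913.
C = 0.003477 × 0.1913 = 0.000665 kg/m³.

0.000665 kg/m³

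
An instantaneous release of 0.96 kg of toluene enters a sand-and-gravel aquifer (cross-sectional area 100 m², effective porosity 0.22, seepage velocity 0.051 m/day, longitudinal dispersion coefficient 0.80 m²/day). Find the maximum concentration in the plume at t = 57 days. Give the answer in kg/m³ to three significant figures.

The peak of an instantaneous 1D plume sits at x = vt; there the Gaussian factor is 1 and C_max = M/(n_e·A·√(4πDt)), where n_e·A is the pore area the mass is dissolved in.
√(4πDt) = √(4π × 0.80 × 57) = 23.94 m, so C_max = 0.96/(0.22 × 100 × 23.94) = 0.00182 kg/m³.

0.00182 kg/m³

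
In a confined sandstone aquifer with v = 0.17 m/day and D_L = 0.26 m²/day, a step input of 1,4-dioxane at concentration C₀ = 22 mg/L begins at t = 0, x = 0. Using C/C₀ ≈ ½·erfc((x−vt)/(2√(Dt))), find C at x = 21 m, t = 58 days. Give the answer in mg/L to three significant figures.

0.468 mg/L

For a continuous step input, C/C₀ ≈ ½·erfc((x−vt)/(2√(Dt))).
vt = 0.17 × 58 = 9.86 m and 2√(Dt) = 2√(0.26 × 58) = 7.767 m.
Argument (x−vt)/(2√(Dt)) = (21 − 9.86)/7.767 = 1.434; ½·erfc(1.434) = 0.02128.
C = 22 × 0.02128 = 0.468 mg/L.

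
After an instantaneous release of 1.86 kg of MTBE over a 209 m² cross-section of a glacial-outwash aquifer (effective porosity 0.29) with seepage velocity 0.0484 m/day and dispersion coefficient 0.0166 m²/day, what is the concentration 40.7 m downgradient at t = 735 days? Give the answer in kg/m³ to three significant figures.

For an instantaneous plane source, C(x,t) = M/(n_e·A·√(4πDt)) · exp(−(x−vt)²/(4Dt)), with n_e·A the pore (flow) area.
Plume center vt = 0.0484 × 735 = 35.574 m, so the well at 40.7 m is 5.126 m downgradient of the peak.
√(4πDt) = 12.38 m, giving peak height M/(n_e·A·√(4πDt)) = 1.86/(0.29 × 209 × 12.38) = 0.002479 kg/m³.
(x−vt)²/(4Dt) = (5.126)²/(4 × 0.0166 × 735) = 0.5384; exp(−0.5384) = 0.5837.
C = 0.002479 × 0.5837 = 0.00145 kg/m³.

0.00145 kg/m³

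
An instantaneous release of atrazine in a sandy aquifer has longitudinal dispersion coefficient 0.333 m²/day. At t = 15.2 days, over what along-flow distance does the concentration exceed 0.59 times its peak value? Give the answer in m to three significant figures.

The plume is Gaussian with σ = √(2Dt) = √(2 × 0.333 × 15.2) = 3.182 m.
C/C_peak = exp(−Δx²/(2σ²)) = 0.59 ⇒ Δx = σ·√(−2 ln 0.59) = 3.182 × 1.027 = 3.268 m.
Width = 2Δx = 6.54 m.

6.54 m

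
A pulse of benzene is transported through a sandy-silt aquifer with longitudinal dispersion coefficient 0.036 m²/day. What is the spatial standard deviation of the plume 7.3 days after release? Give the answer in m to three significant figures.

0.725 m

Dispersive spreading gives a Gaussian with σ² = 2Dt; advection only shifts the center.
σ = √(2 × 0.036 × 7.3) = 0.725 m.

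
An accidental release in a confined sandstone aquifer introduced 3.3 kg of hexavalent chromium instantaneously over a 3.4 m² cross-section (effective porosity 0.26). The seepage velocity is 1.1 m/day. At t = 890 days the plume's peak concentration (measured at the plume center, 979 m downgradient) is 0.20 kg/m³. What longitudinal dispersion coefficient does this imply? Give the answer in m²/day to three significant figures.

0.0312 m²/day

At the plume center C_max = M/(n_e·A·√(4πDt)), so D = M²/(4πt·(n_e·A·C_max)²).
n_e·A·C_max = 0.26 × 3.4 × 0.20 = 0.1768 kg/m.
D = 3.3²/(4π × 890 × 0.1768²) = 0.0312 m²/day.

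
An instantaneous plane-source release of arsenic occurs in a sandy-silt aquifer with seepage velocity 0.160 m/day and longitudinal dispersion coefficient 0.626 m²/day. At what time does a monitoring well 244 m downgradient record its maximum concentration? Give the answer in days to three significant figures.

For the 1D instantaneous-source solution, setting ∂C/∂t = 0 at fixed x gives v²t² + 2Dt − x² = 0, so t = (√(D² + v²x²) − D)/v².
√(D² + v²x²) = √(0.626² + 0.160² × 244²) = 39.05; v² = 0.0256.
t = (39.05 − 0.626)/0.0256 = 1500 days (vs. the pure-advection estimate x/v = 1520 d).

1500 days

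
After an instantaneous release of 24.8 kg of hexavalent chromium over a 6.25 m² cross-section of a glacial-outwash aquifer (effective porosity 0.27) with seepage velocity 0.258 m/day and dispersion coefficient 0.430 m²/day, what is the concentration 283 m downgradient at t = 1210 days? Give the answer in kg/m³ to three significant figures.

For an instantaneous plane source, C(x,t) = M/(n_e·A·√(4πDt)) · exp(−(x−vt)²/(4Dt)), with n_e·A the pore (flow) area.
Plume center vt = 0.258 × 1210 = 312.18 m, so the well at 283 m is 29.18 m upgradient of the peak.
√(4πDt) = 80.86 m, giving peak height M/(n_e·A·√(4πDt)) = 24.8/(0.27 × 6.25 × 80.86) = 0.1817 kg/m³.
(x−vt)²/(4Dt) = (-29.18)²/(4 × 0.430 × 1210) = 0.4091; exp(−0.4091) = 0.6642.
C = 0.1817 × 0.6642 = 0.121 kg/m³.

0.121 kg/m³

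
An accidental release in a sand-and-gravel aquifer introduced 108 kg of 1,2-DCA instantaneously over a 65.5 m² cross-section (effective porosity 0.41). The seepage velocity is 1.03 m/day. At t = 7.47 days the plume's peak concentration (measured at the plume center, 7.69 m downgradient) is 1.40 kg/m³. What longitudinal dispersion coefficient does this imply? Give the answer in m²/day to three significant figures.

0.0879 m²/day

At the plume center C_max = M/(n_e·A·√(4πDt)), so D = M²/(4πt·(n_e·A·C_max)²).
n_e·A·C_max = 0.41 × 65.5 × 1.40 = 37.60 kg/m.
D = 108²/(4π × 7.47 × 37.60²) = 0.0879 m²/day.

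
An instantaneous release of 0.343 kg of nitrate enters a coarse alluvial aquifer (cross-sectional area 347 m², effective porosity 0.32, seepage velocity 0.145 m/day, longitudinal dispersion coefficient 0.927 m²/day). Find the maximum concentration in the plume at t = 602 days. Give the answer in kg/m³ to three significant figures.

The peak of an instantaneous 1D plume sits at x = vt; there the Gaussian factor is 1 and C_max = M/(n_e·A·√(4πDt)), where n_e·A is the pore area the mass is dissolved in.
√(4πDt) = √(4π × 0.927 × 602) = 83.74 m, so C_max = 0.343/(0.32 × 347 × 83.74) = 3.69e-05 kg/m³.

3.69e-05 kg/m³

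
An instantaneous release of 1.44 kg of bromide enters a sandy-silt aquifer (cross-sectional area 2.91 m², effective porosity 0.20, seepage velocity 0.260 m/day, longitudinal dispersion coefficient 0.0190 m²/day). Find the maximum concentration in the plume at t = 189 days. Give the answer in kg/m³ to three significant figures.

The peak of an instantaneous 1D plume sits at x = vt; there the Gaussian factor is 1 and C_max = M/(n_e·A·√(4πDt)), where n_e·A is the pore area the mass is dissolved in.
√(4πDt) = √(4π × 0.0190 × 189) = 6.718 m, so C_max = 1.44/(0.20 × 2.91 × 6.718) = 0.368 kg/m³.

0.368 kg/m³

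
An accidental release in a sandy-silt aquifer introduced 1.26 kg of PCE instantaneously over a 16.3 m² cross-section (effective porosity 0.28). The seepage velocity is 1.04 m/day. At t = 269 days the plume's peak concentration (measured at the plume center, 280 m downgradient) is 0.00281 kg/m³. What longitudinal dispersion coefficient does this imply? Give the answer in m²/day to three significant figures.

At the plume center C_max = M/(n_e·A·√(4πDt)), so D = M²/(4πt·(n_e·A·C_max)²).
n_e·A·C_max = 0.28 × 16.3 × 0.00281 = 0.01282 kg/m.
D = 1.26²/(4π × 269 × 0.01282²) = 2.86 m²/day.

2.86 m²/day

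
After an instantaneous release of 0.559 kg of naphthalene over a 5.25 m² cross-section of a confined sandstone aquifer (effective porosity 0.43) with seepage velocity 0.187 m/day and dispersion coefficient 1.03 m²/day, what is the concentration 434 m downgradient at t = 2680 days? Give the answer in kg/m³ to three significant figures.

0.000884 kg/m³

For an instantaneous plane source, C(x,t) = M/(n_e·A·√(4πDt)) · exp(−(x−vt)²/(4Dt)), with n_e·A the pore (flow) area.
Plume center vt = 0.187 × 2680 = 501.16 m, so the well at 434 m is 67.16 m upgradient of the peak.
√(4πDt) = 186.2 m, giving peak height M/(n_e·A·√(4πDt)) = 0.559/(0.43 × 5.25 × 186.2) = 0.001330 kg/m³.
(x−vt)²/(4Dt) = (-67.16)²/(4 × 1.03 × 2680) = 0.4085; exp(−0.4085) = 0.6646.
C = 0.001330 × 0.6646 = 0.000884 kg/m³.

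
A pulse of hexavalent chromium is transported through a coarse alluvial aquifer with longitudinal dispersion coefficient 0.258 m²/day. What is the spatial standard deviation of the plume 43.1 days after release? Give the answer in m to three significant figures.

4.72 m

Dispersive spreading gives a Gaussian with σ² = 2Dt; advection only shifts the center.
σ = √(2 × 0.258 × 43.1) = 4.72 m.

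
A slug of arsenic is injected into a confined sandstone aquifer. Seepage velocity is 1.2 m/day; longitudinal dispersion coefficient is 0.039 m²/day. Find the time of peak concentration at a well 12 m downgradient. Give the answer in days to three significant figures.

9.97 days

For the 1D instantaneous-source solution, setting ∂C/∂t = 0 at fixed x gives v²t² + 2Dt − x² = 0, so t = (√(D² + v²x²) − D)/v².
√(D² + v²x²) = √(0.039² + 1.2² × 12²) = 14.40; v² = 1.44.
t = (14.40 − 0.039)/1.44 = 9.97 days (vs. the pure-advection estimate x/v = 10.0 d).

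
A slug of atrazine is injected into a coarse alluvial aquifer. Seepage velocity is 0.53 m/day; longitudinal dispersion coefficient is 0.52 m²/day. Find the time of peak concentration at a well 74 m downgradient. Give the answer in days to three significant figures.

138 days

For the 1D instantaneous-source solution, setting ∂C/∂t = 0 at fixed x gives v²t² + 2Dt − x² = 0, so t = (√(D² + v²x²) − D)/v².
√(D² + v²x²) = √(0.52² + 0.53² × 74²) = 39.22; v² = 0.2809.
t = (39.22 − 0.52)/0.2809 = 138 days (vs. the pure-advection estimate x/v = 140 d).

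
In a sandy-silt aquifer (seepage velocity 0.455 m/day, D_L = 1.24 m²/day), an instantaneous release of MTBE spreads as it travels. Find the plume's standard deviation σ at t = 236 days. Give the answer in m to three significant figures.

24.2 m

Dispersive spreading gives a Gaussian with σ² = 2Dt; advection only shifts the center.
σ = √(2 × 1.24 × 236) = 24.2 m.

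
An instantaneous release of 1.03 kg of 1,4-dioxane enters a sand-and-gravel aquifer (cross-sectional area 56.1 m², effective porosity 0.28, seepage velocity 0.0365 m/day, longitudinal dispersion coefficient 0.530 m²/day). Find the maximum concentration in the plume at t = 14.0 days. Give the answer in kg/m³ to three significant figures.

0.00679 kg/m³

The peak of an instantaneous 1D plume sits at x = vt; there the Gaussian factor is 1 and C_max = M/(n_e·A·√(4πDt)), where n_e·A is the pore area the mass is dissolved in.
√(4πDt) = √(4π × 0.530 × 14.0) = 9.656 m, so C_max = 1.03/(0.28 × 56.1 × 9.656) = 0.00679 kg/m³.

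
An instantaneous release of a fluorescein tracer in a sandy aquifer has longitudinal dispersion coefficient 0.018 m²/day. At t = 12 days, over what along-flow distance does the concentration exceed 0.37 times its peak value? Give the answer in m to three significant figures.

1.85 m

The plume is Gaussian with σ = √(2Dt) = √(2 × 0.018 × 12) = 0.6573 m.
C/C_peak = exp(−Δx²/(2σ²)) = 0.37 ⇒ Δx = σ·√(−2 ln 0.37) = 0.6573 × 1.410 = 0.9268 m.
Width = 2Δx = 1.85 m.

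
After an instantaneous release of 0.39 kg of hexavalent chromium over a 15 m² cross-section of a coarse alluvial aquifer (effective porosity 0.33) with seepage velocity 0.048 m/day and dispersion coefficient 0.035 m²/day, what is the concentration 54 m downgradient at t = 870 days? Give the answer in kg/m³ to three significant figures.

For an instantaneous plane source, C(x,t) = M/(n_e·A·√(4πDt)) · exp(−(x−vt)²/(4Dt)), with n_e·A the pore (flow) area.
Plume center vt = 0.048 × 870 = 41.76 m, so the well at 54 m is 12.24 m downgradient of the peak.
√(4πDt) = 19.56 m, giving peak height M/(n_e·A·√(4πDt)) = 0.39/(0.33 × 15 × 19.56) = 0.004028 kg/m³.
(x−vt)²/(4Dt) = (12.24)²/(4 × 0.035 × 870) = 1.230; exp(−1.230) = 0.2923.
C = 0.004028 × 0.2923 = 0.00118 kg/m³.

0.00118 kg/m³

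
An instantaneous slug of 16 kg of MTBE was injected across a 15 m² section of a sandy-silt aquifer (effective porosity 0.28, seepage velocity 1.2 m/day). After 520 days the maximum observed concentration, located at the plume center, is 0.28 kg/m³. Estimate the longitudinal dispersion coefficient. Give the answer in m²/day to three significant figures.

0.0283 m²/day

At the plume center C_max = M/(n_e·A·√(4πDt)), so D = M²/(4πt·(n_e·A·C_max)²).
n_e·A·C_max = 0.28 × 15 × 0.28 = 1.176 kg/m.
D = 16²/(4π × 520 × 1.176²) = 0.0283 m²/day.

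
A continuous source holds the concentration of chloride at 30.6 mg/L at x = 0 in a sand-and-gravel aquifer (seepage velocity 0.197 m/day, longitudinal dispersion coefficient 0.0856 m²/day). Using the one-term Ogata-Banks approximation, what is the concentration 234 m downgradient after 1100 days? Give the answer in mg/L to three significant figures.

3.17 mg/L

For a continuous step input, C/C₀ ≈ ½·erfc((x−vt)/(2√(Dt))).
vt = 0.197 × 1100 = 216.7 m and 2√(Dt) = 2√(0.0856 × 1100) = 19.41 m.
Argument (x−vt)/(2√(Dt)) = (234 − 216.7)/19.41 = 0.8913; ½·erfc(0.8913) = 0.1037.
C = 30.6 × 0.1037 = 3.17 mg/L.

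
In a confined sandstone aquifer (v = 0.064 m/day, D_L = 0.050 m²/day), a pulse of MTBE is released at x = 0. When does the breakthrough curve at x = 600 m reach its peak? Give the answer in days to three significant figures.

For the 1D instantaneous-source solution, setting ∂C/∂t = 0 at fixed x gives v²t² + 2Dt − x² = 0, so t = (√(D² + v²x²) − D)/v².
√(D² + v²x²) = √(0.050² + 0.064² × 600²) = 38.40; v² = 0.004096.
t = (38.40 − 0.050)/0.004096 = 9360 days (vs. the pure-advection estimate x/v = 9380 d).

9360 days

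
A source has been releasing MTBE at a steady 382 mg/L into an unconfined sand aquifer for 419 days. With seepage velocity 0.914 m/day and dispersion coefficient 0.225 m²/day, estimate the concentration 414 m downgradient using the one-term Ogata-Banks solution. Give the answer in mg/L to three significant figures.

For a continuous step input, C/C₀ ≈ ½·erfc((x−vt)/(2√(Dt))).
vt = 0.914 × 419 = 382.966 m and 2√(Dt) = 2√(0.225 × 419) = 19.42 m.
Argument (x−vt)/(2√(Dt)) = (414 − 382.966)/19.42 = 1.598; ½·erfc(1.598) = 0.01191.
C = 382 × 0.01191 = 4.55 mg/L.

4.55 mg/L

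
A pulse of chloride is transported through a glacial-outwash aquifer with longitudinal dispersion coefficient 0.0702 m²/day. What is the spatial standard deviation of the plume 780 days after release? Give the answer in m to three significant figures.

10.5 m

Dispersive spreading gives a Gaussian with σ² = 2Dt; advection only shifts the center.
σ = √(2 × 0.0702 × 780) = 10.5 m.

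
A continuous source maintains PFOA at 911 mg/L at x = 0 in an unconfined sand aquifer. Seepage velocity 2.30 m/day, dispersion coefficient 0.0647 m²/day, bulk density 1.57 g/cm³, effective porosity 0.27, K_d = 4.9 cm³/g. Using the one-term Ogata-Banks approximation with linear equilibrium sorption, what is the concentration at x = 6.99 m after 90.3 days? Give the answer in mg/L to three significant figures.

Retardation factor R = 1 + ρ_b·K_d/n = 1 + 1.57 × 4.9/0.27 = 29.49.
Sorption retards both mechanisms: v_R = v/R = 0.07799 m/day, D_R = D/R = 0.002194 m²/day.
v_R·t = 0.07799 × 90.3 = 7.042497 m; 2√(D_R t) = 0.8902 m; argument = (6.99 − 7.042497)/0.8902 = -0.05897.
C = C₀ × ½·erfc(-0.05897) = 911 × 0.5332 = 486 mg/L.

486 mg/L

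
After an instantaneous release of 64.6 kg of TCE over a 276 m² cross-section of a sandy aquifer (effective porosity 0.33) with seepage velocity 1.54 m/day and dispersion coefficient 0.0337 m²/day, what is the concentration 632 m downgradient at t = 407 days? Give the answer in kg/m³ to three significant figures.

0.0329 kg/m³

For an instantaneous plane source, C(x,t) = M/(n_e·A·√(4πDt)) · exp(−(x−vt)²/(4Dt)), with n_e·A the pore (flow) area.
Plume center vt = 1.54 × 407 = 626.78 m, so the well at 632 m is 5.22 m downgradient of the peak.
√(4πDt) = 13.13 m, giving peak height M/(n_e·A·√(4πDt)) = 64.6/(0.33 × 276 × 13.13) = 0.05402 kg/m³.
(x−vt)²/(4Dt) = (5.22)²/(4 × 0.0337 × 407) = 0.4967; exp(−0.4967) = 0.6085.
C = 0.05402 × 0.6085 = 0.0329 kg/m³.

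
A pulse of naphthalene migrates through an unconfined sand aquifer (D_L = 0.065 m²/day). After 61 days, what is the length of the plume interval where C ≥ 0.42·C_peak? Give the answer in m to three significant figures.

The plume is Gaussian with σ = √(2Dt) = √(2 × 0.065 × 61) = 2.816 m.
C/C_peak = exp(−Δx²/(2σ²)) = 0.42 ⇒ Δx = σ·√(−2 ln 0.42) = 2.816 × 1.317 = 3.709 m.
Width = 2Δx = 7.42 m.

7.42 m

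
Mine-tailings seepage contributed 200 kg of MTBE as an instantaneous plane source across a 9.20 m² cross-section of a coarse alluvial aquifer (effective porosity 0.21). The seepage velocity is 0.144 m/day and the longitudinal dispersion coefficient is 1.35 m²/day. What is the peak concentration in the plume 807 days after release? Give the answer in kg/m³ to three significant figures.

0.885 kg/m³

The peak of an instantaneous 1D plume sits at x = vt; there the Gaussian factor is 1 and C_max = M/(n_e·A·√(4πDt)), where n_e·A is the pore area the mass is dissolved in.
√(4πDt) = √(4π × 1.35 × 807) = 117.0 m, so C_max = 200/(0.21 × 9.20 × 117.0) = 0.885 kg/m³.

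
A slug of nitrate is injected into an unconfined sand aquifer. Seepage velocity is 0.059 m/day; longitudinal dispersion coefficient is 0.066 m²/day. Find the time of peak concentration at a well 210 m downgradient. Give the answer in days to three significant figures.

3540 days

For the 1D instantaneous-source solution, setting ∂C/∂t = 0 at fixed x gives v²t² + 2Dt − x² = 0, so t = (√(D² + v²x²) − D)/v².
√(D² + v²x²) = √(0.066² + 0.059² × 210²) = 12.39; v² = 0.003481.
t = (12.39 − 0.066)/0.003481 = 3540 days (vs. the pure-advection estimate x/v = 3560 d).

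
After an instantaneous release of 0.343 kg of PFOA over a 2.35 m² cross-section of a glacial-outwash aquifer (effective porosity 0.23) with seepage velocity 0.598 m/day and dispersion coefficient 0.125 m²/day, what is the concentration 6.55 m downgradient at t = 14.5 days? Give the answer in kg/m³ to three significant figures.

0.0715 kg/m³

For an instantaneous plane source, C(x,t) = M/(n_e·A·√(4πDt)) · exp(−(x−vt)²/(4Dt)), with n_e·A the pore (flow) area.
Plume center vt = 0.598 × 14.5 = 8.671 m, so the well at 6.55 m is 2.121 m upgradient of the peak.
√(4πDt) = 4.772 m, giving peak height M/(n_e·A·√(4πDt)) = 0.343/(0.23 × 2.35 × 4.772) = 0.1330 kg/m³.
(x−vt)²/(4Dt) = (-2.121)²/(4 × 0.125 × 14.5) = 0.6205; exp(−0.6205) = 0.5377.
C = 0.1330 × 0.5377 = 0.0715 kg/m³.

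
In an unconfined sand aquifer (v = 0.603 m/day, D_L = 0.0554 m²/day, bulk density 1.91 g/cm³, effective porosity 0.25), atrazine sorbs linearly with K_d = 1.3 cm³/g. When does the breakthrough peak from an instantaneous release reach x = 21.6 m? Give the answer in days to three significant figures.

390 days

Retardation factor R = 1 + ρ_b·K_d/n = 1 + 1.91 × 1.3/0.25 = 10.93.
Sorption retards both mechanisms: v_R = v/R = 0.05517 m/day, D_R = D/R = 0.005069 m²/day.
Peak time from v_R²t² + 2D_R t − x² = 0: t = (√(D_R² + v_R²x²) − D_R)/v_R².
√(D_R² + v_R²x²) = √(0.005069² + 0.05517² × 21.6²) = 1.192; v_R² = 0.003044.
t = (1.192 − 0.005069)/0.003044 = 390 days.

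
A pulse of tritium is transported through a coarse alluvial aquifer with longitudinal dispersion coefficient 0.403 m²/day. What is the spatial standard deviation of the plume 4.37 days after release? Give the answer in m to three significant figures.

Dispersive spreading gives a Gaussian with σ² = 2Dt; advection only shifts the center.
σ = √(2 × 0.403 × 4.37) = 1.88 m.

1.88 m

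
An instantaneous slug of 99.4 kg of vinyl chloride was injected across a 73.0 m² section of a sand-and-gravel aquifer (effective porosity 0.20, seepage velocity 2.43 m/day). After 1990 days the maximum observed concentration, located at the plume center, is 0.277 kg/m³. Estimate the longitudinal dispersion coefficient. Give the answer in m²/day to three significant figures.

0.0242 m²/day

At the plume center C_max = M/(n_e·A·√(4πDt)), so D = M²/(4πt·(n_e·A·C_max)²).
n_e·A·C_max = 0.20 × 73.0 × 0.277 = 4.044 kg/m.
D = 99.4²/(4π × 1990 × 4.044²) = 0.0242 m²/day.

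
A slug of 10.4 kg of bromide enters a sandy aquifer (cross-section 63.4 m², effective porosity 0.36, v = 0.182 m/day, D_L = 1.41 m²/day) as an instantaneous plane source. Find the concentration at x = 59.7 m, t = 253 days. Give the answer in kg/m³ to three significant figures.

For an instantaneous plane source, C(x,t) = M/(n_e·A·√(4πDt)) · exp(−(x−vt)²/(4Dt)), with n_e·A the pore (flow) area.
Plume center vt = 0.182 × 253 = 46.046 m, so the well at 59.7 m is 13.654 m downgradient of the peak.
√(4πDt) = 66.95 m, giving peak height M/(n_e·A·√(4πDt)) = 10.4/(0.36 × 63.4 × 66.95) = 0.006806 kg/m³.
(x−vt)²/(4Dt) = (13.654)²/(4 × 1.41 × 253) = 0.1307; exp(−0.1307) = 0.8775.
C = 0.006806 × 0.8775 = 0.00597 kg/m³.

0.00597 kg/m³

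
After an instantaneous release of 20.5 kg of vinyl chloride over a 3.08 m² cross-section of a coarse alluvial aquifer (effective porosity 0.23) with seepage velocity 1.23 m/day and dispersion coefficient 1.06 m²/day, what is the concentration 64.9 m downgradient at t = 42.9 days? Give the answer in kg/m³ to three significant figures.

0.539 kg/m³

For an instantaneous plane source, C(x,t) = M/(n_e·A·√(4πDt)) · exp(−(x−vt)²/(4Dt)), with n_e·A the pore (flow) area.
Plume center vt = 1.23 × 42.9 = 52.767 m, so the well at 64.9 m is 12.133 m downgradient of the peak.
√(4πDt) = 23.90 m, giving peak height M/(n_e·A·√(4πDt)) = 20.5/(0.23 × 3.08 × 23.90) = 1.211 kg/m³.
(x−vt)²/(4Dt) = (12.133)²/(4 × 1.06 × 42.9) = 0.8093; exp(−0.8093) = 0.4452.
C = 1.211 × 0.4452 = 0.539 kg/m³.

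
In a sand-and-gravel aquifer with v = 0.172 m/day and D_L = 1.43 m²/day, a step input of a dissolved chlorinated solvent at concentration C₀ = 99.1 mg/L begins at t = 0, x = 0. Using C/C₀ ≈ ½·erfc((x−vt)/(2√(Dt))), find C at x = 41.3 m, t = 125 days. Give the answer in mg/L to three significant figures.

14.6 mg/L

For a continuous step input, C/C₀ ≈ ½·erfc((x−vt)/(2√(Dt))).
vt = 0.172 × 125 = 21.5 m and 2√(Dt) = 2√(1.43 × 125) = 26.74 m.
Argument (x−vt)/(2√(Dt)) = (41.3 − 21.5)/26.74 = 0.7405; ½·erfc(0.7405) = 0.1475.
C = 99.1 × 0.1475 = 14.6 mg/L.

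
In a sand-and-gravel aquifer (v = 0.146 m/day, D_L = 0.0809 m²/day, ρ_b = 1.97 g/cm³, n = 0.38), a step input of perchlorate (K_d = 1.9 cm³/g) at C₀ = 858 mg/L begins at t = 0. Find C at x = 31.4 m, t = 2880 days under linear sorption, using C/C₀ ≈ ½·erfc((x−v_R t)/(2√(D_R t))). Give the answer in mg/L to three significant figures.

Retardation factor R = 1 + ρ_b·K_d/n = 1 + 1.97 × 1.9/0.38 = 10.85.
Sorption retards both mechanisms: v_R = v/R = 0.01346 m/day, D_R = D/R = 0.007456 m²/day.
v_R·t = 0.01346 × 2880 = 38.7648 m; 2√(D_R t) = 9.268 m; argument = (31.4 − 38.7648)/9.268 = -0.7946.
C = C₀ × ½·erfc(-0.7946) = 858 × 0.8694 = 746 mg/L.

746 mg/L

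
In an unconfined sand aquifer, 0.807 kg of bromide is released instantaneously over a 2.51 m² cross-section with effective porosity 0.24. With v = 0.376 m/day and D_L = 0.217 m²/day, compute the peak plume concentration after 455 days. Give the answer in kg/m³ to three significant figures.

The peak of an instantaneous 1D plume sits at x = vt; there the Gaussian factor is 1 and C_max = M/(n_e·A·√(4πDt)), where n_e·A is the pore area the mass is dissolved in.
√(4πDt) = √(4π × 0.217 × 455) = 35.22 m, so C_max = 0.807/(0.24 × 2.51 × 35.22) = 0.0380 kg/m³.

0.0380 kg/m³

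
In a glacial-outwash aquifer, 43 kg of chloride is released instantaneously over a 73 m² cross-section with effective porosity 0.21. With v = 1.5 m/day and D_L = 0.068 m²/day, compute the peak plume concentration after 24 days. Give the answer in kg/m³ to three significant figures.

The peak of an instantaneous 1D plume sits at x = vt; there the Gaussian factor is 1 and C_max = M/(n_e·A·√(4πDt)), where n_e·A is the pore area the mass is dissolved in.
√(4πDt) = √(4π × 0.068 × 24) = 4.529 m, so C_max = 43/(0.21 × 73 × 4.529) = 0.619 kg/m³.

0.619 kg/m³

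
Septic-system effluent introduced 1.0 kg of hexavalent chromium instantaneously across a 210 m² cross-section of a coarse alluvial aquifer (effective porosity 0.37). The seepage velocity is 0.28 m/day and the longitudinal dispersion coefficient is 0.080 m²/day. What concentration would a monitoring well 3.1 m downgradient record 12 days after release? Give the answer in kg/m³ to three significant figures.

0.00364 kg/m³

For an instantaneous plane source, C(x,t) = M/(n_e·A·√(4πDt)) · exp(−(x−vt)²/(4Dt)), with n_e·A the pore (flow) area.
Plume center vt = 0.28 × 12 = 3.36 m, so the well at 3.1 m is 0.26 m upgradient of the peak.
√(4πDt) = 3.473 m, giving peak height M/(n_e·A·√(4πDt)) = 1.0/(0.37 × 210 × 3.473) = 0.003706 kg/m³.
(x−vt)²/(4Dt) = (-0.26)²/(4 × 0.080 × 12) = 0.01760; exp(−0.01760) = 0.9826.
C = 0.003706 × 0.9826 = 0.00364 kg/m³.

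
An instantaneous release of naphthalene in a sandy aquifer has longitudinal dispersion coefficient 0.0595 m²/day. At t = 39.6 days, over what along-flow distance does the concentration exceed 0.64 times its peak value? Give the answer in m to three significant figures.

4.10 m

The plume is Gaussian with σ = √(2Dt) = √(2 × 0.0595 × 39.6) = 2.171 m.
C/C_peak = exp(−Δx²/(2σ²)) = 0.64 ⇒ Δx = σ·√(−2 ln 0.64) = 2.171 × 0.9448 = 2.051 m.
Width = 2Δx = 4.10 m.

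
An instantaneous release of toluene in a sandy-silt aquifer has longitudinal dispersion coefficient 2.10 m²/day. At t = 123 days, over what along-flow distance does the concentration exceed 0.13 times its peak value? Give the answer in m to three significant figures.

91.8 m

The plume is Gaussian with σ = √(2Dt) = √(2 × 2.10 × 123) = 22.73 m.
C/C_peak = exp(−Δx²/(2σ²)) = 0.13 ⇒ Δx = σ·√(−2 ln 0.13) = 22.73 × 2.020 = 45.91 m.
Width = 2Δx = 91.8 m.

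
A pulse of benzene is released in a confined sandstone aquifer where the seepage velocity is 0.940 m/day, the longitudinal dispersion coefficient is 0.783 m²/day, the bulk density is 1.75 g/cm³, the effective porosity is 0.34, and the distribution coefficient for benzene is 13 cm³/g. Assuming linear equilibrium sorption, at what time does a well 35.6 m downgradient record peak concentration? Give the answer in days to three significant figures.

2510 days

Retardation factor R = 1 + ρ_b·K_d/n = 1 + 1.75 × 13/0.34 = 67.91.
Sorption retards both mechanisms: v_R = v/R = 0.01384 m/day, D_R = D/R = 0.01153 m²/day.
Peak time from v_R²t² + 2D_R t − x² = 0: t = (√(D_R² + v_R²x²) − D_R)/v_R².
√(D_R² + v_R²x²) = √(0.01153² + 0.01384² × 35.6²) = 0.4928; v_R² = 0.0001915.
t = (0.4928 − 0.01153)/0.0001915 = 2510 days.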